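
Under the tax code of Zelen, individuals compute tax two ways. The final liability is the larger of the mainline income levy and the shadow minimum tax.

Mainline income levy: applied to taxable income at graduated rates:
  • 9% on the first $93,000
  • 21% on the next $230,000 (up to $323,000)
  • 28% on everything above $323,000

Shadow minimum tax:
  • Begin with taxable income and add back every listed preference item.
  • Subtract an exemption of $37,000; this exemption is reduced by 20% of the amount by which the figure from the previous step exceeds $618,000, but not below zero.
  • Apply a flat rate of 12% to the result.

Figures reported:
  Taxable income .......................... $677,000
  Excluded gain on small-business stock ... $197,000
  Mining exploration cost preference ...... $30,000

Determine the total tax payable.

$155,790

Shadow minimum tax:
  Adjusted income: $677,000 + $197,000 + $30,000 = $904,000
  Exemption: 20% × ($904,000 − $618,000) = $57,200 ≥ $37,000, so the exemption is fully phased out
  Base: $904,000 − $0 = $904,000
  $904,000 × 12% = $108,480

Mainline income levy:
  $93,000 × 9% = $8,370
  $230,000 × 21% = $48,300
  $354,000 × 28% = $99,120
  → $155,790

$155,790 > $108,480, so the mainline income levy governs.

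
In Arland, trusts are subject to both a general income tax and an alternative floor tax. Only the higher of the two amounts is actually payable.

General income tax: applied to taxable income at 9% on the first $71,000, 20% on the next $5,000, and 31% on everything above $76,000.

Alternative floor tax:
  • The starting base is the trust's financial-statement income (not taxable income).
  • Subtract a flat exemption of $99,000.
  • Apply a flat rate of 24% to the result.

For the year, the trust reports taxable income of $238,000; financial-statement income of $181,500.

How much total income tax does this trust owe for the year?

$57,610

Alternative floor tax:
  Base (financial-statement income): $181,500
  Less exemption $99,000 → base $82,500
  $82,500 × 24% = $19,800

General income tax:
  $71,000 × 9% = $6,390
  $5,000 × 20% = $1,000
  $162,000 × 31% = $50,220
  → $57,610

$57,610 > $19,800, so the general income tax governs.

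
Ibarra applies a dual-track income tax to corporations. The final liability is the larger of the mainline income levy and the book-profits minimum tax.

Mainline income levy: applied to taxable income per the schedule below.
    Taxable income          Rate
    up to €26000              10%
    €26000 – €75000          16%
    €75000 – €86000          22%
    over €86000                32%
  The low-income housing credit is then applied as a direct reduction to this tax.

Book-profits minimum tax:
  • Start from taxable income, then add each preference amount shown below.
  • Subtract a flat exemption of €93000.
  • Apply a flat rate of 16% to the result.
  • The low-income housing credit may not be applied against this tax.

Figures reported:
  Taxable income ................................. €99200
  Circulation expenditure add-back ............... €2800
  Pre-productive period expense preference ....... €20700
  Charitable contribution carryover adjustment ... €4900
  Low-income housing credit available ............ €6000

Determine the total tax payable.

Book-profits minimum tax:
  Adjusted income: €99200 + €2800 + €20700 + €4900 = €127600
  Less exemption €93000 → base €34600
  €34600 × 16% = €5536

Mainline income levy:
  €26000 × 10% = €2600
  €49000 × 16% = €7840
  €11000 × 22% = €2420
  €13200 × 32% = €4224
  → €17084
  Less low-income housing credit €6000 → €11084

€11084 > €5536, so the mainline income levy governs.

€11084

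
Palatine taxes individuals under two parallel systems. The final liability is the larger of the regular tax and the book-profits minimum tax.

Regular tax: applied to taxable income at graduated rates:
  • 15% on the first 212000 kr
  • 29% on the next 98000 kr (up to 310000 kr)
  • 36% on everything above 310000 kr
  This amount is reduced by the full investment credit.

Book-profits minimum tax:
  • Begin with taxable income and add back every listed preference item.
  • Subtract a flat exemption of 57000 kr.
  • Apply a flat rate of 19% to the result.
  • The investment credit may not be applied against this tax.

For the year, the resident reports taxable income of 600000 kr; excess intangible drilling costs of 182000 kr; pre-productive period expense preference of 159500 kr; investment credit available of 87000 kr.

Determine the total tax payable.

168055 kr

Regular tax:
  212000 kr × 15% = 31800 kr
  98000 kr × 29% = 28420 kr
  290000 kr × 36% = 104400 kr
  → 164620 kr
  Less investment credit 87000 kr → 77620 kr

Book-profits minimum tax:
  Adjusted income: 600000 kr + 182000 kr + 159500 kr = 941500 kr
  Less exemption 57000 kr → base 884500 kr
  884500 kr × 19% = 168055 kr

168055 kr > 77620 kr, so the book-profits minimum tax is the binding amount.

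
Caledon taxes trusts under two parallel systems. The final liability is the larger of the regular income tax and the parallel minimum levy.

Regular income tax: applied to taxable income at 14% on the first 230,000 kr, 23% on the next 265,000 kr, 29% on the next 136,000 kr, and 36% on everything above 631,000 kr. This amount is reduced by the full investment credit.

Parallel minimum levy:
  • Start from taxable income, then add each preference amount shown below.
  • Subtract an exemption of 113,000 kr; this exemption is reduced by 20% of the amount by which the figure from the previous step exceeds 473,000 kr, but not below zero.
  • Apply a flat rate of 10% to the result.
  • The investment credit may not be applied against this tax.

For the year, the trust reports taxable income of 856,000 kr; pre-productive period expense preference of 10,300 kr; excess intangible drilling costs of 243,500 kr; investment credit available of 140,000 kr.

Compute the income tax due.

Regular income tax:
  230,000 kr × 14% = 32,200 kr
  265,000 kr × 23% = 60,950 kr
  136,000 kr × 29% = 39,440 kr
  225,000 kr × 36% = 81,000 kr
  → 213,590 kr
  Less investment credit 140,000 kr → 73,590 kr

Parallel minimum levy:
  Adjusted income: 856,000 kr + 10,300 kr + 243,500 kr = 1,109,800 kr
  Exemption: 20% × (1,109,800 kr − 473,000 kr) = 127,360 kr ≥ 113,000 kr, so the exemption is fully phased out
  Base: 1,109,800 kr − 0 kr = 1,109,800 kr
  1,109,800 kr × 10% = 110,980 kr

110,980 kr > 73,590 kr, so the parallel minimum levy is the binding amount.

110,980 kr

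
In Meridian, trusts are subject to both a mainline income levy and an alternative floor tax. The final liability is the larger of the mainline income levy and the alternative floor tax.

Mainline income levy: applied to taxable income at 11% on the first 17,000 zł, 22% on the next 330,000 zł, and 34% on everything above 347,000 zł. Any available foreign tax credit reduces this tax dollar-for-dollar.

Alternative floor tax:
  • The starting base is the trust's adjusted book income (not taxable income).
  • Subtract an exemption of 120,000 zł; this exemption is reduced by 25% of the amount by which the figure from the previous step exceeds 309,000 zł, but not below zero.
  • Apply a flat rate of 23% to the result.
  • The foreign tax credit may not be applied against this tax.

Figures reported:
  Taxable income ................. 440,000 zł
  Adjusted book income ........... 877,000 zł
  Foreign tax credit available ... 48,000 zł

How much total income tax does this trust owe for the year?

201,710 zł

Alternative floor tax:
  Base (adjusted book income): 877,000 zł
  Exemption: 25% × (877,000 zł − 309,000 zł) = 142,000 zł ≥ 120,000 zł, so the exemption is fully phased out
  Base: 877,000 zł − 0 zł = 877,000 zł
  877,000 zł × 23% = 201,710 zł

Mainline income levy:
  17,000 zł × 11% = 1,870 zł
  330,000 zł × 22% = 72,600 zł
  93,000 zł × 34% = 31,620 zł
  → 106,090 zł
  Less foreign tax credit 48,000 zł → 58,090 zł

201,710 zł > 58,090 zł, so the alternative floor tax is the binding amount.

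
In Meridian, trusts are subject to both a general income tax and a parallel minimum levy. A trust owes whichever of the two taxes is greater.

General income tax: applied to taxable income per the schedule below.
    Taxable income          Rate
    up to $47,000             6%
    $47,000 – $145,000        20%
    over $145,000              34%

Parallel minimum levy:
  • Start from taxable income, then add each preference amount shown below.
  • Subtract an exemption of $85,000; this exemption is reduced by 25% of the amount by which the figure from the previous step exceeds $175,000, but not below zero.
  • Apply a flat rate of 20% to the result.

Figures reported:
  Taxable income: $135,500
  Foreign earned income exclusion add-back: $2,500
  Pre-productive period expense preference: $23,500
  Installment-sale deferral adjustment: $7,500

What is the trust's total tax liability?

$20,520

Parallel minimum levy:
  Adjusted income: $135,500 + $2,500 + $23,500 + $7,500 = $169,000
  Exemption: $169,000 ≤ $175,000, so full $85,000 applies
  Base: $169,000 − $85,000 = $84,000
  $84,000 × 20% = $16,800

General income tax:
  $47,000 × 6% = $2,820
  $88,500 × 20% = $17,700
  → $20,520

$20,520 > $16,800, so the general income tax governs.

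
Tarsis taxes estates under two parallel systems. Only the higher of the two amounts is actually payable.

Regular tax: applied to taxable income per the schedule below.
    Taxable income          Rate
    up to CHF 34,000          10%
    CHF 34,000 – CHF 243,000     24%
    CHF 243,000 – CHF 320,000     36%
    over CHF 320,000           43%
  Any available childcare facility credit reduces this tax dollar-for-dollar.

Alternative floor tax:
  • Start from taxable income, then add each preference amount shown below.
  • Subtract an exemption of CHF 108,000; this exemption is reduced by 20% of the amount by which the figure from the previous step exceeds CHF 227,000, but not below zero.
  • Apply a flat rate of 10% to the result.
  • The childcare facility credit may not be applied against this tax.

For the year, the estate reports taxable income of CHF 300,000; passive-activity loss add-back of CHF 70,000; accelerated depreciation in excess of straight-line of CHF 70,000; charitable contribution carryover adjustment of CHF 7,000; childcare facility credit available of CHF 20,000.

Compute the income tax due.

CHF 54,080

Alternative floor tax:
  Adjusted income: CHF 300,000 + CHF 70,000 + CHF 70,000 + CHF 7,000 = CHF 447,000
  Exemption: CHF 108,000 − 20% × (CHF 447,000 − CHF 227,000) = CHF 108,000 − CHF 44,000 = CHF 64,000
  Base: CHF 447,000 − CHF 64,000 = CHF 383,000
  CHF 383,000 × 10% = CHF 38,300

Regular tax:
  CHF 34,000 × 10% = CHF 3,400
  CHF 209,000 × 24% = CHF 50,160
  CHF 57,000 × 36% = CHF 20,520
  → CHF 74,080
  Less childcare facility credit CHF 20,000 → CHF 54,080

CHF 54,080 > CHF 38,300, so the regular tax governs.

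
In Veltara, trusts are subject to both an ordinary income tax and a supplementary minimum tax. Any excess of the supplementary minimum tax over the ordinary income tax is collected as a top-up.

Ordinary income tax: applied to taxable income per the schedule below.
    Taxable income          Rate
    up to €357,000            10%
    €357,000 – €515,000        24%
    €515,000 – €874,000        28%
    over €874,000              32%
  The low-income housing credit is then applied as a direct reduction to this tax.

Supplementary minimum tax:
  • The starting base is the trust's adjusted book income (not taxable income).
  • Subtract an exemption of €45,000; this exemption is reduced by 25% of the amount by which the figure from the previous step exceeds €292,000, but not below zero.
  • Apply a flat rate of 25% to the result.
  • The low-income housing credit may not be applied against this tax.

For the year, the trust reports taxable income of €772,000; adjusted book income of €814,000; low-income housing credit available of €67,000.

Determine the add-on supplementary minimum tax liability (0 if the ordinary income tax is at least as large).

Supplementary minimum tax:
  Base (adjusted book income): €814,000
  Exemption: 25% × (€814,000 − €292,000) = €130,500 ≥ €45,000, so the exemption is fully phased out
  Base: €814,000 − €0 = €814,000
  €814,000 × 25% = €203,500

Ordinary income tax:
  €357,000 × 10% = €35,700
  €158,000 × 24% = €37,920
  €257,000 × 28% = €71,960
  → €145,580
  Less low-income housing credit €67,000 → €78,580

Excess of supplementary minimum tax over ordinary income tax: €203,500 − €78,580 = €124,920.

€124,920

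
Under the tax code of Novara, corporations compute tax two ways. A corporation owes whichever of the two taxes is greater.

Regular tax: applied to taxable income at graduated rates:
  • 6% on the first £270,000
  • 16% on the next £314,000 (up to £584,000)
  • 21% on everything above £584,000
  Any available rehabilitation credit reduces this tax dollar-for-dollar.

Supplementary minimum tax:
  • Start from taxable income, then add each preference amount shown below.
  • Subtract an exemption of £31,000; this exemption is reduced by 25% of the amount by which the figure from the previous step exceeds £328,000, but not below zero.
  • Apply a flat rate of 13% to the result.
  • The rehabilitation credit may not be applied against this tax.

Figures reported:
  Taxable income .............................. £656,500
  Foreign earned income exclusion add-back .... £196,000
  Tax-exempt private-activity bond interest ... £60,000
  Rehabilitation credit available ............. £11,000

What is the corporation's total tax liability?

Supplementary minimum tax:
  Adjusted income: £656,500 + £196,000 + £60,000 = £912,500
  Exemption: 25% × (£912,500 − £328,000) = £146,125 ≥ £31,000, so the exemption is fully phased out
  Base: £912,500 − £0 = £912,500
  £912,500 × 13% = £118,625

Regular tax:
  £270,000 × 6% = £16,200
  £314,000 × 16% = £50,240
  £72,500 × 21% = £15,225
  → £81,665
  Less rehabilitation credit £11,000 → £70,665

£118,625 > £70,665, so the supplementary minimum tax is the binding amount.

£118,625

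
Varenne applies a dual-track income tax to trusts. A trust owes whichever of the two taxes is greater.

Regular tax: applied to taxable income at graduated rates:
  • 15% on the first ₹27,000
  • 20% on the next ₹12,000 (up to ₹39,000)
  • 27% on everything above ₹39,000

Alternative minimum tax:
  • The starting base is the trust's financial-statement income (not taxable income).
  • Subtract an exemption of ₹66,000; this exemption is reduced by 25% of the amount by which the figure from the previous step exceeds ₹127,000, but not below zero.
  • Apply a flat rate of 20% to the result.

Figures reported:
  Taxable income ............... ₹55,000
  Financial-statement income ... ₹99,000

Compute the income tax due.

Regular tax:
  ₹27,000 × 15% = ₹4,050
  ₹12,000 × 20% = ₹2,400
  ₹16,000 × 27% = ₹4,320
  → ₹10,770

Alternative minimum tax:
  Base (financial-statement income): ₹99,000
  Exemption: ₹99,000 ≤ ₹127,000, so full ₹66,000 applies
  Base: ₹99,000 − ₹66,000 = ₹33,000
  ₹33,000 × 20% = ₹6,600

₹10,770 > ₹6,600, so the regular tax governs.

₹10,770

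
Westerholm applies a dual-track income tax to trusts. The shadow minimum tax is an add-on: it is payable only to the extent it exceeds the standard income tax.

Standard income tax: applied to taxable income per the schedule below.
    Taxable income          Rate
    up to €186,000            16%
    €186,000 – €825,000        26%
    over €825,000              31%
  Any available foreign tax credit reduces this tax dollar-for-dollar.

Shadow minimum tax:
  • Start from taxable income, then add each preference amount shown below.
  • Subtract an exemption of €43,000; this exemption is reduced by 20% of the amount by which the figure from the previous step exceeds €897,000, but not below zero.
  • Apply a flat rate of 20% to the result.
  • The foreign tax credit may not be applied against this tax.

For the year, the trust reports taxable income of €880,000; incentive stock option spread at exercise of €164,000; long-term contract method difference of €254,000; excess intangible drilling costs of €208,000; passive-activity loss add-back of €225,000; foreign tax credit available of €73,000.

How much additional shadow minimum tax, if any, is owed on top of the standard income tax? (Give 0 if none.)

€206,250

Shadow minimum tax:
  Adjusted income: €880,000 + €164,000 + €254,000 + €208,000 + €225,000 = €1,731,000
  Exemption: 20% × (€1,731,000 − €897,000) = €166,800 ≥ €43,000, so the exemption is fully phased out
  Base: €1,731,000 − €0 = €1,731,000
  €1,731,000 × 20% = €346,200

Standard income tax:
  €186,000 × 16% = €29,760
  €639,000 × 26% = €166,140
  €55,000 × 31% = €17,050
  → €212,950
  Less foreign tax credit €73,000 → €139,950

Excess of shadow minimum tax over standard income tax: €346,200 − €139,950 = €206,250.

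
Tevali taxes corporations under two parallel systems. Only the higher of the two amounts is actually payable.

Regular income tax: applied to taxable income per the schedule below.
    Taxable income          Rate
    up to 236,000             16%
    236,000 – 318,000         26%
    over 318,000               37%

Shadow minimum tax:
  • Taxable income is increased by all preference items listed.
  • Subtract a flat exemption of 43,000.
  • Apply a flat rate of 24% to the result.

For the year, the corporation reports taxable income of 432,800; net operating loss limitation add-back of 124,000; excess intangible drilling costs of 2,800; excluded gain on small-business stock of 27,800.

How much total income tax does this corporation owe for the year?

130,656

Shadow minimum tax:
  Adjusted income: 432,800 + 124,000 + 2,800 + 27,800 = 587,400
  Less exemption 43,000 → base 544,400
  544,400 × 24% = 130,656

Regular income tax:
  236,000 × 16% = 37,760
  82,000 × 26% = 21,320
  114,800 × 37% = 42,476
  → 101,556

130,656 > 101,556, so the shadow minimum tax is the binding amount.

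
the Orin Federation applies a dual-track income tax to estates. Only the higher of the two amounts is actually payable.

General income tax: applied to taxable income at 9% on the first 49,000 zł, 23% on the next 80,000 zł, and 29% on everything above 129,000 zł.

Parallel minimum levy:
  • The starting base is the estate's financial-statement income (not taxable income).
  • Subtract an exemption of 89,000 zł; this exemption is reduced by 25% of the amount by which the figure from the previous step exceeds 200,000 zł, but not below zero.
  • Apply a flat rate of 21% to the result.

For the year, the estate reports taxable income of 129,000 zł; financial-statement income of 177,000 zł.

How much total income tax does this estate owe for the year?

General income tax:
  49,000 zł × 9% = 4,410 zł
  80,000 zł × 23% = 18,400 zł
  → 22,810 zł

Parallel minimum levy:
  Base (financial-statement income): 177,000 zł
  Exemption: 177,000 zł ≤ 200,000 zł, so full 89,000 zł applies
  Base: 177,000 zł − 89,000 zł = 88,000 zł
  88,000 zł × 21% = 18,480 zł

22,810 zł > 18,480 zł, so the general income tax governs.

22,810 zł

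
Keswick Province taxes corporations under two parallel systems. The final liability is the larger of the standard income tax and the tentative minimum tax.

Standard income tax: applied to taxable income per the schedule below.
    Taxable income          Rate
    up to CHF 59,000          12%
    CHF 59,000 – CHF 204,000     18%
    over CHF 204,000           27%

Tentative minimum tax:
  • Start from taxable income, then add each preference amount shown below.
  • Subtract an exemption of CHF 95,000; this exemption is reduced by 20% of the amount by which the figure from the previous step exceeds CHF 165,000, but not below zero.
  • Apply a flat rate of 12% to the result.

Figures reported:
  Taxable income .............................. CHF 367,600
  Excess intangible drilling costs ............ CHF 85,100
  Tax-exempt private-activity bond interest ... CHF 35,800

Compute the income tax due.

CHF 77,352

Standard income tax:
  CHF 59,000 × 12% = CHF 7,080
  CHF 145,000 × 18% = CHF 26,100
  CHF 163,600 × 27% = CHF 44,172
  → CHF 77,352

Tentative minimum tax:
  Adjusted income: CHF 367,600 + CHF 85,100 + CHF 35,800 = CHF 488,500
  Exemption: CHF 95,000 − 20% × (CHF 488,500 − CHF 165,000) = CHF 95,000 − CHF 64,700 = CHF 30,300
  Base: CHF 488,500 − CHF 30,300 = CHF 458,200
  CHF 458,200 × 12% = CHF 54,984

CHF 77,352 > CHF 54,984, so the standard income tax governs.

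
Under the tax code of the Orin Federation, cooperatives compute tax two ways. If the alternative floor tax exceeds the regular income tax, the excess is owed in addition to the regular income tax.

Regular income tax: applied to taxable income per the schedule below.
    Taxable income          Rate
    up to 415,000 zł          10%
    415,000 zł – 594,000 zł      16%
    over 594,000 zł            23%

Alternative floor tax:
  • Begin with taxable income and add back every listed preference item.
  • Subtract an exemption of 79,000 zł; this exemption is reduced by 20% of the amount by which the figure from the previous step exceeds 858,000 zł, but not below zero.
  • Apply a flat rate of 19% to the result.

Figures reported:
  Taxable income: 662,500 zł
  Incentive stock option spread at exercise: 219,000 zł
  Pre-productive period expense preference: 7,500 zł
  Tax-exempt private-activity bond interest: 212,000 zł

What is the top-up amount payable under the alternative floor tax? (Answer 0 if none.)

Regular income tax:
  415,000 zł × 10% = 41,500 zł
  179,000 zł × 16% = 28,640 zł
  68,500 zł × 23% = 15,755 zł
  → 85,895 zł

Alternative floor tax:
  Adjusted income: 662,500 zł + 219,000 zł + 7,500 zł + 212,000 zł = 1,101,000 zł
  Exemption: 79,000 zł − 20% × (1,101,000 zł − 858,000 zł) = 79,000 zł − 48,600 zł = 30,400 zł
  Base: 1,101,000 zł − 30,400 zł = 1,070,600 zł
  1,070,600 zł × 19% = 203,414 zł

Excess of alternative floor tax over regular income tax: 203,414 zł − 85,895 zł = 117,519 zł.

117,519 zł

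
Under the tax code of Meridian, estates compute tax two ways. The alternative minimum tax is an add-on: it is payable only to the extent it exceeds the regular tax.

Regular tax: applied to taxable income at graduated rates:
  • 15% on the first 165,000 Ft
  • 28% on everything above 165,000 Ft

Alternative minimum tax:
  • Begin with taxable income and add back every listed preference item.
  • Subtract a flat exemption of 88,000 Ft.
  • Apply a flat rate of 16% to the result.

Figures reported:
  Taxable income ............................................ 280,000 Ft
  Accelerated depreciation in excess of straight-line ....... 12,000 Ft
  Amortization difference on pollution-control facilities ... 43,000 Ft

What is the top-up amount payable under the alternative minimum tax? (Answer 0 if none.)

Alternative minimum tax:
  Adjusted income: 280,000 Ft + 12,000 Ft + 43,000 Ft = 335,000 Ft
  Less exemption 88,000 Ft → base 247,000 Ft
  247,000 Ft × 16% = 39,520 Ft

Regular tax:
  165,000 Ft × 15% = 24,750 Ft
  115,000 Ft × 28% = 32,200 Ft
  → 56,950 Ft

39,520 Ft ≤ 56,950 Ft, so no add-on is due.

0 Ft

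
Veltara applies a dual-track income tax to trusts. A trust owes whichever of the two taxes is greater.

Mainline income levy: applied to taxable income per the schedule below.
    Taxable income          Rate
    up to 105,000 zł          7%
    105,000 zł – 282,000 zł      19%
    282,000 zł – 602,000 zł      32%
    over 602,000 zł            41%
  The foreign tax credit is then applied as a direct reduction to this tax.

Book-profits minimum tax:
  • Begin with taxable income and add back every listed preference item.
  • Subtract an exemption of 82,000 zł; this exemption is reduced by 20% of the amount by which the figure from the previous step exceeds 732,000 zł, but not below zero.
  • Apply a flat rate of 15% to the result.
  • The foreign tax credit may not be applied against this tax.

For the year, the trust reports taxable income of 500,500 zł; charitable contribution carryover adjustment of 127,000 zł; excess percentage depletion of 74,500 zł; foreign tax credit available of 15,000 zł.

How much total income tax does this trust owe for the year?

Book-profits minimum tax:
  Adjusted income: 500,500 zł + 127,000 zł + 74,500 zł = 702,000 zł
  Exemption: 702,000 zł ≤ 732,000 zł, so full 82,000 zł applies
  Base: 702,000 zł − 82,000 zł = 620,000 zł
  620,000 zł × 15% = 93,000 zł

Mainline income levy:
  105,000 zł × 7% = 7,350 zł
  177,000 zł × 19% = 33,630 zł
  218,500 zł × 32% = 69,920 zł
  → 110,900 zł
  Less foreign tax credit 15,000 zł → 95,900 zł

95,900 zł > 93,000 zł, so the mainline income levy governs.

95,900 zł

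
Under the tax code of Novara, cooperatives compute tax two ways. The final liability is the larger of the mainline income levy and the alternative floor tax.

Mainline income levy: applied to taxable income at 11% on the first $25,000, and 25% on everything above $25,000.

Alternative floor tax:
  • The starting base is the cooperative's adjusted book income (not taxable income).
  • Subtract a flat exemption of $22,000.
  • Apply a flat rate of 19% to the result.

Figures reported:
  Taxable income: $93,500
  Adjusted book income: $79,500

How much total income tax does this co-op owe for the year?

$19,875

Mainline income levy:
  $25,000 × 11% = $2,750
  $68,500 × 25% = $17,125
  → $19,875

Alternative floor tax:
  Base (adjusted book income): $79,500
  Less exemption $22,000 → base $57,500
  $57,500 × 19% = $10,925

$19,875 > $10,925, so the mainline income levy governs.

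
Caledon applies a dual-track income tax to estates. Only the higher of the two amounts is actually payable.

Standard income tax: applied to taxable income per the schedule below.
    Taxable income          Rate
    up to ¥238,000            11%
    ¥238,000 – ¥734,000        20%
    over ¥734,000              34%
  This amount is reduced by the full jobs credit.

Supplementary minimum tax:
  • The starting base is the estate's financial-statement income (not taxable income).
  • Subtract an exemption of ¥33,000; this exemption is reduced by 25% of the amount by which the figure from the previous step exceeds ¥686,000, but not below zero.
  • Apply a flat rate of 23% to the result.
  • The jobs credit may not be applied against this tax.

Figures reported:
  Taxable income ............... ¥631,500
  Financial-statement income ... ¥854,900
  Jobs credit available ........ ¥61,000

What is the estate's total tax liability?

Supplementary minimum tax:
  Base (financial-statement income): ¥854,900
  Exemption: 25% × (¥854,900 − ¥686,000) = ¥42,225 ≥ ¥33,000, so the exemption is fully phased out
  Base: ¥854,900 − ¥0 = ¥854,900
  ¥854,900 × 23% = ¥196,627

Standard income tax:
  ¥238,000 × 11% = ¥26,180
  ¥393,500 × 20% = ¥78,700
  → ¥104,880
  Less jobs credit ¥61,000 → ¥43,880

¥196,627 > ¥43,880, so the supplementary minimum tax is the binding amount.

¥196,627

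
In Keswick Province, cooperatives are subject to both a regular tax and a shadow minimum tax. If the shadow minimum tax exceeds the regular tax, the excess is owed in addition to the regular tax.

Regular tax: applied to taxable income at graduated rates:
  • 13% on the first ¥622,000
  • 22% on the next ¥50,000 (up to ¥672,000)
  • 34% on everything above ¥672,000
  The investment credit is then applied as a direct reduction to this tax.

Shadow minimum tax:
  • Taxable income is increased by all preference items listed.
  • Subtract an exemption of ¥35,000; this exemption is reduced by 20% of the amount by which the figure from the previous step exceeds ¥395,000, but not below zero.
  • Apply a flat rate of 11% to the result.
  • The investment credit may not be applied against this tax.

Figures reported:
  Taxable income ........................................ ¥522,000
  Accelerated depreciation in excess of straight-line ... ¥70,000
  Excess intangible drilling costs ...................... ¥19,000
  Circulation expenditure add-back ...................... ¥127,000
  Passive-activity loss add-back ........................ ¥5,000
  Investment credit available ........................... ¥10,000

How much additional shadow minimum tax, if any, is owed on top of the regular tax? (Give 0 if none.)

¥23,870

Regular tax:
  ¥522,000 × 13% = ¥67,860
  Less investment credit ¥10,000 → ¥57,860

Shadow minimum tax:
  Adjusted income: ¥522,000 + ¥70,000 + ¥19,000 + ¥127,000 + ¥5,000 = ¥743,000
  Exemption: 20% × (¥743,000 − ¥395,000) = ¥69,600 ≥ ¥35,000, so the exemption is fully phased out
  Base: ¥743,000 − ¥0 = ¥743,000
  ¥743,000 × 11% = ¥81,730

Excess of shadow minimum tax over regular tax: ¥81,730 − ¥57,860 = ¥23,870.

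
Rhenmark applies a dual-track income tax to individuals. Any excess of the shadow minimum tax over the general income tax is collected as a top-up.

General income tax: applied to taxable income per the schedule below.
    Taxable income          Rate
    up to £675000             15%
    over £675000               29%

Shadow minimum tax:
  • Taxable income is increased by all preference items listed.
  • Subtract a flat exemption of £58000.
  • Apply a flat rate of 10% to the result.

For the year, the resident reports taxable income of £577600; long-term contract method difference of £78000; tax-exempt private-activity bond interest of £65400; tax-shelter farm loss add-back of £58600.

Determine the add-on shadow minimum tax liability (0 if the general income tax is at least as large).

£0

General income tax:
  £577600 × 15% = £86640

Shadow minimum tax:
  Adjusted income: £577600 + £78000 + £65400 + £58600 = £779600
  Less exemption £58000 → base £721600
  £721600 × 10% = £72160

£72160 ≤ £86640, so no add-on is due.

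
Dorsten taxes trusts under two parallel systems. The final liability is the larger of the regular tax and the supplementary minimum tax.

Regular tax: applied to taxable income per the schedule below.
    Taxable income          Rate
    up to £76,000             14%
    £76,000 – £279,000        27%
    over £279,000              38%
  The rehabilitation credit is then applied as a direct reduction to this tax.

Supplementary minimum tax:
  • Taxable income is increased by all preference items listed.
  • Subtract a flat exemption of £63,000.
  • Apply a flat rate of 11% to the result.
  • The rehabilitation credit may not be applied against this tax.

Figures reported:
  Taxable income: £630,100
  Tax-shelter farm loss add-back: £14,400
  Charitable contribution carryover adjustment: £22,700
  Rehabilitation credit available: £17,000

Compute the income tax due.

Supplementary minimum tax:
  Adjusted income: £630,100 + £14,400 + £22,700 = £667,200
  Less exemption £63,000 → base £604,200
  £604,200 × 11% = £66,462

Regular tax:
  £76,000 × 14% = £10,640
  £203,000 × 27% = £54,810
  £351,100 × 38% = £133,418
  → £198,868
  Less rehabilitation credit £17,000 → £181,868

£181,868 > £66,462, so the regular tax governs.

£181,868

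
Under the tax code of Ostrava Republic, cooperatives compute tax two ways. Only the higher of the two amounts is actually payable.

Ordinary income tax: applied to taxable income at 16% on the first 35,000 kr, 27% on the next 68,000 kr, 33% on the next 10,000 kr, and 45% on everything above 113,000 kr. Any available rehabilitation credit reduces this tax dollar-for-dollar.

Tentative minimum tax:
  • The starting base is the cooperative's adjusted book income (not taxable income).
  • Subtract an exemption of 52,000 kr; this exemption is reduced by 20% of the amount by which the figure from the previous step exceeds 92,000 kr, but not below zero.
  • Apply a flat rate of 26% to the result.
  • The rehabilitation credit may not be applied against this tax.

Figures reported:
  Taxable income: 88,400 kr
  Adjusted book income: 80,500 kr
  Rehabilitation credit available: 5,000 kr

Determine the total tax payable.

Ordinary income tax:
  35,000 kr × 16% = 5,600 kr
  53,400 kr × 27% = 14,418 kr
  → 20,018 kr
  Less rehabilitation credit 5,000 kr → 15,018 kr

Tentative minimum tax:
  Base (adjusted book income): 80,500 kr
  Exemption: 80,500 kr ≤ 92,000 kr, so full 52,000 kr applies
  Base: 80,500 kr − 52,000 kr = 28,500 kr
  28,500 kr × 26% = 7,410 kr

15,018 kr > 7,410 kr, so the ordinary income tax governs.

15,018 kr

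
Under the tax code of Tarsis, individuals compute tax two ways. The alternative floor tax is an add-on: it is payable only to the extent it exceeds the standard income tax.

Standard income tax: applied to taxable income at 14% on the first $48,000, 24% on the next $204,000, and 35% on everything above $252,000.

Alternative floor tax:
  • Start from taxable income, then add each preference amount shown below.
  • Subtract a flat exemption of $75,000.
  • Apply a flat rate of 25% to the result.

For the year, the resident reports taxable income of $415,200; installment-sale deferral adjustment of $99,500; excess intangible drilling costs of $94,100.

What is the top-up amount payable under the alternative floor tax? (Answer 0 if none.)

Standard income tax:
  $48,000 × 14% = $6,720
  $204,000 × 24% = $48,960
  $163,200 × 35% = $57,120
  → $112,800

Alternative floor tax:
  Adjusted income: $415,200 + $99,500 + $94,100 = $608,800
  Less exemption $75,000 → base $533,800
  $533,800 × 25% = $133,450

Excess of alternative floor tax over standard income tax: $133,450 − $112,800 = $20,650.

$20,650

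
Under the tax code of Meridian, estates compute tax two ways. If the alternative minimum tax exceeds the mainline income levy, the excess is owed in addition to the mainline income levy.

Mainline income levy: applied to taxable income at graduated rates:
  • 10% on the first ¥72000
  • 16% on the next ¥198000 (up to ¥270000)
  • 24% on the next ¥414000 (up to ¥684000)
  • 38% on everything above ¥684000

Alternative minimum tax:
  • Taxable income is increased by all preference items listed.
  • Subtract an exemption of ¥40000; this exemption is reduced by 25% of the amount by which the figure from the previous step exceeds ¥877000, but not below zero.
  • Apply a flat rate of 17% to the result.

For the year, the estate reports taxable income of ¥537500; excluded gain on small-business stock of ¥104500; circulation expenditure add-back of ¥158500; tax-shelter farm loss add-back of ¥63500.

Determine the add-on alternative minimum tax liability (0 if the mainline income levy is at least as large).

Mainline income levy:
  ¥72000 × 10% = ¥7200
  ¥198000 × 16% = ¥31680
  ¥267500 × 24% = ¥64200
  → ¥103080

Alternative minimum tax:
  Adjusted income: ¥537500 + ¥104500 + ¥158500 + ¥63500 = ¥864000
  Exemption: ¥864000 ≤ ¥877000, so full ¥40000 applies
  Base: ¥864000 − ¥40000 = ¥824000
  ¥824000 × 17% = ¥140080

Excess of alternative minimum tax over mainline income levy: ¥140080 − ¥103080 = ¥37000.

¥37000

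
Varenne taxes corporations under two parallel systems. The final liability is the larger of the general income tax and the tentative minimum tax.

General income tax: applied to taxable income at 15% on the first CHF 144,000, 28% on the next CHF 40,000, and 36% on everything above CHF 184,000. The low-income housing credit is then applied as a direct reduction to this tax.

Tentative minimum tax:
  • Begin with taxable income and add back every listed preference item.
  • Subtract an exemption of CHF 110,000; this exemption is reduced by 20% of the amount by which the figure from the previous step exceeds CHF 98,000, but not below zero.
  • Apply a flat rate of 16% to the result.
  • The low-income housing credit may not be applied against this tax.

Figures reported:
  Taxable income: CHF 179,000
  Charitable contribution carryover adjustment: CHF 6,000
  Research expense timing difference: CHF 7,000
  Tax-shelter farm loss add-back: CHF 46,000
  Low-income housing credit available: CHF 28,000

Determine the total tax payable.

General income tax:
  CHF 144,000 × 15% = CHF 21,600
  CHF 35,000 × 28% = CHF 9,800
  → CHF 31,400
  Less low-income housing credit CHF 28,000 → CHF 3,400

Tentative minimum tax:
  Adjusted income: CHF 179,000 + CHF 6,000 + CHF 7,000 + CHF 46,000 = CHF 238,000
  Exemption: CHF 110,000 − 20% × (CHF 238,000 − CHF 98,000) = CHF 110,000 − CHF 28,000 = CHF 82,000
  Base: CHF 238,000 − CHF 82,000 = CHF 156,000
  CHF 156,000 × 16% = CHF 24,960

CHF 24,960 > CHF 3,400, so the tentative minimum tax is the binding amount.

CHF 24,960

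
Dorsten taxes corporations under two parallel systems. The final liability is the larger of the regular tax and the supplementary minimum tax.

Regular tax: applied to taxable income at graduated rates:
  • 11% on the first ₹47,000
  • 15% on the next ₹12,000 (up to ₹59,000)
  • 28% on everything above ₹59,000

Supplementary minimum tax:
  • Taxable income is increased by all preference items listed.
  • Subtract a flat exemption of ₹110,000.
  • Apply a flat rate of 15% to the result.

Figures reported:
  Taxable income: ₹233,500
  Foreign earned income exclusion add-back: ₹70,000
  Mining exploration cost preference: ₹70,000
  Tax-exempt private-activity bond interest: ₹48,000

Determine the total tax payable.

₹55,830

Supplementary minimum tax:
  Adjusted income: ₹233,500 + ₹70,000 + ₹70,000 + ₹48,000 = ₹421,500
  Less exemption ₹110,000 → base ₹311,500
  ₹311,500 × 15% = ₹46,725

Regular tax:
  ₹47,000 × 11% = ₹5,170
  ₹12,000 × 15% = ₹1,800
  ₹174,500 × 28% = ₹48,860
  → ₹55,830

₹55,830 > ₹46,725, so the regular tax governs.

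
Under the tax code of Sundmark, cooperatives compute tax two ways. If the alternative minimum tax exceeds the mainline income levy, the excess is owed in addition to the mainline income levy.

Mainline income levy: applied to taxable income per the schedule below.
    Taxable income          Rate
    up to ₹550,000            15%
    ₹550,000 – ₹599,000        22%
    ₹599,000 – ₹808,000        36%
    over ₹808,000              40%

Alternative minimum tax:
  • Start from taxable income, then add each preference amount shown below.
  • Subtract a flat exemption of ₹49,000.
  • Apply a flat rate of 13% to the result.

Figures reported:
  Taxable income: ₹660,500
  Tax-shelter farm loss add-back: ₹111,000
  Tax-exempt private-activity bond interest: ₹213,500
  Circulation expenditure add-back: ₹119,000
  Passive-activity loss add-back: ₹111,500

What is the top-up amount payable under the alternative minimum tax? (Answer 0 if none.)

Alternative minimum tax:
  Adjusted income: ₹660,500 + ₹111,000 + ₹213,500 + ₹119,000 + ₹111,500 = ₹1,215,500
  Less exemption ₹49,000 → base ₹1,166,500
  ₹1,166,500 × 13% = ₹151,645

Mainline income levy:
  ₹550,000 × 15% = ₹82,500
  ₹49,000 × 22% = ₹10,780
  ₹61,500 × 36% = ₹22,140
  → ₹115,420

Excess of alternative minimum tax over mainline income levy: ₹151,645 − ₹115,420 = ₹36,225.

₹36,225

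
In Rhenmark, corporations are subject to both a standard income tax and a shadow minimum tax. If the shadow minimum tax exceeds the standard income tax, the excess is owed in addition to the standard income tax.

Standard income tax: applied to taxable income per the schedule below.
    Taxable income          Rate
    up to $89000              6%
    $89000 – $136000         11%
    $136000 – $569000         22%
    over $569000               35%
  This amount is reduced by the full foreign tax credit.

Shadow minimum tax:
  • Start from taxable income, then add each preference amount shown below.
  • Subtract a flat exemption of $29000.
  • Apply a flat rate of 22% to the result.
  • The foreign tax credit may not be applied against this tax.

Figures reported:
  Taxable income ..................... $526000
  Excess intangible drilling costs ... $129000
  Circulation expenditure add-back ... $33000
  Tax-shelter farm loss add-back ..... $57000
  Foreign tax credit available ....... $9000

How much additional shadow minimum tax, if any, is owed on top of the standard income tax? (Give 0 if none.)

Shadow minimum tax:
  Adjusted income: $526000 + $129000 + $33000 + $57000 = $745000
  Less exemption $29000 → base $716000
  $716000 × 22% = $157520

Standard income tax:
  $89000 × 6% = $5340
  $47000 × 11% = $5170
  $390000 × 22% = $85800
  → $96310
  Less foreign tax credit $9000 → $87310

Excess of shadow minimum tax over standard income tax: $157520 − $87310 = $70210.

$70210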